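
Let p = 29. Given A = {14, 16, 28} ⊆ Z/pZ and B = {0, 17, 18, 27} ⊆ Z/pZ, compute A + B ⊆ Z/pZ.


Work in Z/29Z: reduce every sum a + b modulo 29.
Enumerate all 12 pairs:
a = 14: 14+0=14, 14+17=2, 14+18=3, 14+27=12
a = 16: 16+0=16, 16+17=4, 16+18=5, 16+27=14
a = 28: 28+0=28, 28+17=16, 28+18=17, 28+27=26
Distinct residues collected: {2, 3, 4, 5, 12, 14, 16, 17, 26, 28}
|A + B| = 10 (out of 29 total residues).

A + B = {2, 3, 4, 5, 12, 14, 16, 17, 26, 28}


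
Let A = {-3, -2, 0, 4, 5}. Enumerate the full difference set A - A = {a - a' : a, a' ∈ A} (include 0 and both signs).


A - A = {a - a' : a, a' ∈ A}.
Compute a - a' for each ordered pair (a, a'):
a = -3: -3--3=0, -3--2=-1, -3-0=-3, -3-4=-7, -3-5=-8
a = -2: -2--3=1, -2--2=0, -2-0=-2, -2-4=-6, -2-5=-7
a = 0: 0--3=3, 0--2=2, 0-0=0, 0-4=-4, 0-5=-5
a = 4: 4--3=7, 4--2=6, 4-0=4, 4-4=0, 4-5=-1
a = 5: 5--3=8, 5--2=7, 5-0=5, 5-4=1, 5-5=0
Collecting distinct values (and noting 0 appears from a-a):
A - A = {-8, -7, -6, -5, -4, -3, -2, -1, 0, 1, 2, 3, 4, 5, 6, 7, 8}
|A - A| = 17

A - A = {-8, -7, -6, -5, -4, -3, -2, -1, 0, 1, 2, 3, 4, 5, 6, 7, 8}


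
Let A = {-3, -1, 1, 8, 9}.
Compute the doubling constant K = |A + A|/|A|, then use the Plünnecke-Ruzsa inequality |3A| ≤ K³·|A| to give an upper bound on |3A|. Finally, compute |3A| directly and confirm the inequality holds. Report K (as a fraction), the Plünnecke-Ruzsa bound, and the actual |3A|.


|A| = 5.
Step 1: Compute A + A by enumerating all 25 pairs.
A + A = {-6, -4, -2, 0, 2, 5, 6, 7, 8, 9, 10, 16, 17, 18}, so |A + A| = 14.
Step 2: Doubling constant K = |A + A|/|A| = 14/5 = 14/5 ≈ 2.8000.
Step 3: Plünnecke-Ruzsa gives |3A| ≤ K³·|A| = (2.8000)³ · 5 ≈ 109.7600.
Step 4: Compute 3A = A + A + A directly by enumerating all triples (a,b,c) ∈ A³; |3A| = 27.
Step 5: Check 27 ≤ 109.7600? Yes ✓.

K = 14/5, Plünnecke-Ruzsa bound K³|A| ≈ 109.7600, |3A| = 27, inequality holds.


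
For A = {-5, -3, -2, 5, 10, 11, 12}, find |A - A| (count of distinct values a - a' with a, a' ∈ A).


A - A = {a - a' : a, a' ∈ A}; |A| = 7.
Bounds: 2|A|-1 ≤ |A - A| ≤ |A|² - |A| + 1, i.e. 13 ≤ |A - A| ≤ 43.
Note: 0 ∈ A - A always (from a - a). The set is symmetric: if d ∈ A - A then -d ∈ A - A.
Enumerate nonzero differences d = a - a' with a > a' (then include -d):
Positive differences: {1, 2, 3, 5, 6, 7, 8, 10, 12, 13, 14, 15, 16, 17}
Full difference set: {0} ∪ (positive diffs) ∪ (negative diffs).
|A - A| = 1 + 2·14 = 29 (matches direct enumeration: 29).

|A - A| = 29


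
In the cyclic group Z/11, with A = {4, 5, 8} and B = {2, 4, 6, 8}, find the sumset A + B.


Work in Z/11Z: reduce every sum a + b modulo 11.
Enumerate all 12 pairs:
a = 4: 4+2=6, 4+4=8, 4+6=10, 4+8=1
a = 5: 5+2=7, 5+4=9, 5+6=0, 5+8=2
a = 8: 8+2=10, 8+4=1, 8+6=3, 8+8=5
Distinct residues collected: {0, 1, 2, 3, 5, 6, 7, 8, 9, 10}
|A + B| = 10 (out of 11 total residues).

A + B = {0, 1, 2, 3, 5, 6, 7, 8, 9, 10}


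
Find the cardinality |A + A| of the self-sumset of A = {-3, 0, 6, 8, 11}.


A + A = {a + a' : a, a' ∈ A}; |A| = 5.
General bounds: 2|A| - 1 ≤ |A + A| ≤ |A|(|A|+1)/2, i.e. 9 ≤ |A + A| ≤ 15.
Lower bound 2|A|-1 is attained iff A is an arithmetic progression.
Enumerate sums a + a' for a ≤ a' (symmetric, so this suffices):
a = -3: -3+-3=-6, -3+0=-3, -3+6=3, -3+8=5, -3+11=8
a = 0: 0+0=0, 0+6=6, 0+8=8, 0+11=11
a = 6: 6+6=12, 6+8=14, 6+11=17
a = 8: 8+8=16, 8+11=19
a = 11: 11+11=22
Distinct sums: {-6, -3, 0, 3, 5, 6, 8, 11, 12, 14, 16, 17, 19, 22}
|A + A| = 14

|A + A| = 14


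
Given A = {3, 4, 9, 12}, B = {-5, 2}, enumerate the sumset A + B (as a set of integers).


A + B = {a + b : a ∈ A, b ∈ B}.
Enumerate all |A|·|B| = 4·2 = 8 pairs (a, b) and collect distinct sums.
a = 3: 3+-5=-2, 3+2=5
a = 4: 4+-5=-1, 4+2=6
a = 9: 9+-5=4, 9+2=11
a = 12: 12+-5=7, 12+2=14
Collecting distinct sums: A + B = {-2, -1, 4, 5, 6, 7, 11, 14}
|A + B| = 8

A + B = {-2, -1, 4, 5, 6, 7, 11, 14}


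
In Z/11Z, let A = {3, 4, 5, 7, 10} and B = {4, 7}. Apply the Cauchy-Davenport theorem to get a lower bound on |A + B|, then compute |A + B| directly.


Cauchy-Davenport: |A + B| ≥ min(p, |A| + |B| - 1) for A, B nonempty in Z/pZ.
|A| = 5, |B| = 2, p = 11.
CD lower bound = min(11, 5 + 2 - 1) = min(11, 6) = 6.
Compute A + B mod 11 directly:
a = 3: 3+4=7, 3+7=10
a = 4: 4+4=8, 4+7=0
a = 5: 5+4=9, 5+7=1
a = 7: 7+4=0, 7+7=3
a = 10: 10+4=3, 10+7=6
A + B = {0, 1, 3, 6, 7, 8, 9, 10}, so |A + B| = 8.
Verify: 8 ≥ 6? Yes ✓.

CD lower bound = 6, actual |A + B| = 8.


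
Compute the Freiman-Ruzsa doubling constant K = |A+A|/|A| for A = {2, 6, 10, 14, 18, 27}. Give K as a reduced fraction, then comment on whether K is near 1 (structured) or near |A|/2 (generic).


|A| = 6.
Compute A + A by enumerating all 36 pairs.
A + A = {4, 8, 12, 16, 20, 24, 28, 29, 32, 33, 36, 37, 41, 45, 54}, so |A + A| = 15.
K = |A + A| / |A| = 15/6 = 5/2 ≈ 2.5000.
Reference: AP of size 6 gives K = 11/6 ≈ 1.8333; a fully generic set of size 6 gives K ≈ 3.5000.

|A| = 6, |A + A| = 15, K = 15/6 = 5/2.


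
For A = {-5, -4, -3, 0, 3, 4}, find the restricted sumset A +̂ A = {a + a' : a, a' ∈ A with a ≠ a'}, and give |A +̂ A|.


Restricted sumset: A +̂ A = {a + a' : a ∈ A, a' ∈ A, a ≠ a'}.
Equivalently, take A + A and drop any sum 2a that is achievable ONLY as a + a for a ∈ A (i.e. sums representable only with equal summands).
Enumerate pairs (a, a') with a < a' (symmetric, so each unordered pair gives one sum; this covers all a ≠ a'):
  -5 + -4 = -9
  -5 + -3 = -8
  -5 + 0 = -5
  -5 + 3 = -2
  -5 + 4 = -1
  -4 + -3 = -7
  -4 + 0 = -4
  -4 + 3 = -1
  -4 + 4 = 0
  -3 + 0 = -3
  -3 + 3 = 0
  -3 + 4 = 1
  0 + 3 = 3
  0 + 4 = 4
  3 + 4 = 7
Collected distinct sums: {-9, -8, -7, -5, -4, -3, -2, -1, 0, 1, 3, 4, 7}
|A +̂ A| = 13
(Reference bound: |A +̂ A| ≥ 2|A| - 3 for |A| ≥ 2, with |A| = 6 giving ≥ 9.)

|A +̂ A| = 13


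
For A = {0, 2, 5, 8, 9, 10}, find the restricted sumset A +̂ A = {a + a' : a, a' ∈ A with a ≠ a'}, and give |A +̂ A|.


Restricted sumset: A +̂ A = {a + a' : a ∈ A, a' ∈ A, a ≠ a'}.
Equivalently, take A + A and drop any sum 2a that is achievable ONLY as a + a for a ∈ A (i.e. sums representable only with equal summands).
Enumerate pairs (a, a') with a < a' (symmetric, so each unordered pair gives one sum; this covers all a ≠ a'):
  0 + 2 = 2
  0 + 5 = 5
  0 + 8 = 8
  0 + 9 = 9
  0 + 10 = 10
  2 + 5 = 7
  2 + 8 = 10
  2 + 9 = 11
  2 + 10 = 12
  5 + 8 = 13
  5 + 9 = 14
  5 + 10 = 15
  8 + 9 = 17
  8 + 10 = 18
  9 + 10 = 19
Collected distinct sums: {2, 5, 7, 8, 9, 10, 11, 12, 13, 14, 15, 17, 18, 19}
|A +̂ A| = 14
(Reference bound: |A +̂ A| ≥ 2|A| - 3 for |A| ≥ 2, with |A| = 6 giving ≥ 9.)

|A +̂ A| = 14


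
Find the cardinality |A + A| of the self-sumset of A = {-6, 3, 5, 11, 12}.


A + A = {a + a' : a, a' ∈ A}; |A| = 5.
General bounds: 2|A| - 1 ≤ |A + A| ≤ |A|(|A|+1)/2, i.e. 9 ≤ |A + A| ≤ 15.
Lower bound 2|A|-1 is attained iff A is an arithmetic progression.
Enumerate sums a + a' for a ≤ a' (symmetric, so this suffices):
a = -6: -6+-6=-12, -6+3=-3, -6+5=-1, -6+11=5, -6+12=6
a = 3: 3+3=6, 3+5=8, 3+11=14, 3+12=15
a = 5: 5+5=10, 5+11=16, 5+12=17
a = 11: 11+11=22, 11+12=23
a = 12: 12+12=24
Distinct sums: {-12, -3, -1, 5, 6, 8, 10, 14, 15, 16, 17, 22, 23, 24}
|A + A| = 14

|A + A| = 14


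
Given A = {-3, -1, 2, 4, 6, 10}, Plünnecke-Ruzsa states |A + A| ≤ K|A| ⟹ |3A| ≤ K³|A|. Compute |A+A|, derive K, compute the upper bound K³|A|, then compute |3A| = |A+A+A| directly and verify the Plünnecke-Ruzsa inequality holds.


|A| = 6.
Step 1: Compute A + A by enumerating all 36 pairs.
A + A = {-6, -4, -2, -1, 1, 3, 4, 5, 6, 7, 8, 9, 10, 12, 14, 16, 20}, so |A + A| = 17.
Step 2: Doubling constant K = |A + A|/|A| = 17/6 = 17/6 ≈ 2.8333.
Step 3: Plünnecke-Ruzsa gives |3A| ≤ K³·|A| = (2.8333)³ · 6 ≈ 136.4722.
Step 4: Compute 3A = A + A + A directly by enumerating all triples (a,b,c) ∈ A³; |3A| = 31.
Step 5: Check 31 ≤ 136.4722? Yes ✓.

K = 17/6, Plünnecke-Ruzsa bound K³|A| ≈ 136.4722, |3A| = 31, inequality holds.


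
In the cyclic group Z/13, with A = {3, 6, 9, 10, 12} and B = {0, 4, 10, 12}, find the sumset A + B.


Work in Z/13Z: reduce every sum a + b modulo 13.
Enumerate all 20 pairs:
a = 3: 3+0=3, 3+4=7, 3+10=0, 3+12=2
a = 6: 6+0=6, 6+4=10, 6+10=3, 6+12=5
a = 9: 9+0=9, 9+4=0, 9+10=6, 9+12=8
a = 10: 10+0=10, 10+4=1, 10+10=7, 10+12=9
a = 12: 12+0=12, 12+4=3, 12+10=9, 12+12=11
Distinct residues collected: {0, 1, 2, 3, 5, 6, 7, 8, 9, 10, 11, 12}
|A + B| = 12 (out of 13 total residues).

A + B = {0, 1, 2, 3, 5, 6, 7, 8, 9, 10, 11, 12}


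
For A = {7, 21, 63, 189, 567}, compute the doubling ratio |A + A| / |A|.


|A| = 5.
Compute A + A by enumerating all 25 pairs.
A + A = {14, 28, 42, 70, 84, 126, 196, 210, 252, 378, 574, 588, 630, 756, 1134}, so |A + A| = 15.
K = |A + A| / |A| = 15/5 = 3/1 ≈ 3.0000.
Reference: AP of size 5 gives K = 9/5 ≈ 1.8000; a fully generic set of size 5 gives K ≈ 3.0000.

|A| = 5, |A + A| = 15, K = 15/5 = 3/1.


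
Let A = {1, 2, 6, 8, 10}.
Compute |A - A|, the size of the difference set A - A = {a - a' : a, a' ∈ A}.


A - A = {a - a' : a, a' ∈ A}; |A| = 5.
Bounds: 2|A|-1 ≤ |A - A| ≤ |A|² - |A| + 1, i.e. 9 ≤ |A - A| ≤ 21.
Note: 0 ∈ A - A always (from a - a). The set is symmetric: if d ∈ A - A then -d ∈ A - A.
Enumerate nonzero differences d = a - a' with a > a' (then include -d):
Positive differences: {1, 2, 4, 5, 6, 7, 8, 9}
Full difference set: {0} ∪ (positive diffs) ∪ (negative diffs).
|A - A| = 1 + 2·8 = 17 (matches direct enumeration: 17).

|A - A| = 17


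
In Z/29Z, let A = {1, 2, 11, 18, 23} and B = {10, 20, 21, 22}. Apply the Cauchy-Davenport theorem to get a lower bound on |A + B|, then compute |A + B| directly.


Cauchy-Davenport: |A + B| ≥ min(p, |A| + |B| - 1) for A, B nonempty in Z/pZ.
|A| = 5, |B| = 4, p = 29.
CD lower bound = min(29, 5 + 4 - 1) = min(29, 8) = 8.
Compute A + B mod 29 directly:
a = 1: 1+10=11, 1+20=21, 1+21=22, 1+22=23
a = 2: 2+10=12, 2+20=22, 2+21=23, 2+22=24
a = 11: 11+10=21, 11+20=2, 11+21=3, 11+22=4
a = 18: 18+10=28, 18+20=9, 18+21=10, 18+22=11
a = 23: 23+10=4, 23+20=14, 23+21=15, 23+22=16
A + B = {2, 3, 4, 9, 10, 11, 12, 14, 15, 16, 21, 22, 23, 24, 28}, so |A + B| = 15.
Verify: 15 ≥ 8? Yes ✓.

CD lower bound = 8, actual |A + B| = 15.


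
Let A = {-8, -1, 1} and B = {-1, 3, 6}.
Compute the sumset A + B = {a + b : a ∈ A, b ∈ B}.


A + B = {a + b : a ∈ A, b ∈ B}.
Enumerate all |A|·|B| = 3·3 = 9 pairs (a, b) and collect distinct sums.
a = -8: -8+-1=-9, -8+3=-5, -8+6=-2
a = -1: -1+-1=-2, -1+3=2, -1+6=5
a = 1: 1+-1=0, 1+3=4, 1+6=7
Collecting distinct sums: A + B = {-9, -5, -2, 0, 2, 4, 5, 7}
|A + B| = 8

A + B = {-9, -5, -2, 0, 2, 4, 5, 7}


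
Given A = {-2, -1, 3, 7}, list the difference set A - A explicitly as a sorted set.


A - A = {a - a' : a, a' ∈ A}.
Compute a - a' for each ordered pair (a, a'):
a = -2: -2--2=0, -2--1=-1, -2-3=-5, -2-7=-9
a = -1: -1--2=1, -1--1=0, -1-3=-4, -1-7=-8
a = 3: 3--2=5, 3--1=4, 3-3=0, 3-7=-4
a = 7: 7--2=9, 7--1=8, 7-3=4, 7-7=0
Collecting distinct values (and noting 0 appears from a-a):
A - A = {-9, -8, -5, -4, -1, 0, 1, 4, 5, 8, 9}
|A - A| = 11

A - A = {-9, -8, -5, -4, -1, 0, 1, 4, 5, 8, 9}


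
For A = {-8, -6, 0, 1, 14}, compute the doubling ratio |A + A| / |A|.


|A| = 5.
Compute A + A by enumerating all 25 pairs.
A + A = {-16, -14, -12, -8, -7, -6, -5, 0, 1, 2, 6, 8, 14, 15, 28}, so |A + A| = 15.
K = |A + A| / |A| = 15/5 = 3/1 ≈ 3.0000.
Reference: AP of size 5 gives K = 9/5 ≈ 1.8000; a fully generic set of size 5 gives K ≈ 3.0000.

|A| = 5, |A + A| = 15, K = 15/5 = 3/1.


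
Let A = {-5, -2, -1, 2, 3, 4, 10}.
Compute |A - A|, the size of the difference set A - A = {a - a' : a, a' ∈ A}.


A - A = {a - a' : a, a' ∈ A}; |A| = 7.
Bounds: 2|A|-1 ≤ |A - A| ≤ |A|² - |A| + 1, i.e. 13 ≤ |A - A| ≤ 43.
Note: 0 ∈ A - A always (from a - a). The set is symmetric: if d ∈ A - A then -d ∈ A - A.
Enumerate nonzero differences d = a - a' with a > a' (then include -d):
Positive differences: {1, 2, 3, 4, 5, 6, 7, 8, 9, 11, 12, 15}
Full difference set: {0} ∪ (positive diffs) ∪ (negative diffs).
|A - A| = 1 + 2·12 = 25 (matches direct enumeration: 25).

|A - A| = 25


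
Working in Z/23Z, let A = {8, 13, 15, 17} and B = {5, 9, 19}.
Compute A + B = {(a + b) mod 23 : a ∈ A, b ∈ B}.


Work in Z/23Z: reduce every sum a + b modulo 23.
Enumerate all 12 pairs:
a = 8: 8+5=13, 8+9=17, 8+19=4
a = 13: 13+5=18, 13+9=22, 13+19=9
a = 15: 15+5=20, 15+9=1, 15+19=11
a = 17: 17+5=22, 17+9=3, 17+19=13
Distinct residues collected: {1, 3, 4, 9, 11, 13, 17, 18, 20, 22}
|A + B| = 10 (out of 23 total residues).

A + B = {1, 3, 4, 9, 11, 13, 17, 18, 20, 22}


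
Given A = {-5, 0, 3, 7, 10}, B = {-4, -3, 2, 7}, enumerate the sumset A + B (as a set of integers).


A + B = {a + b : a ∈ A, b ∈ B}.
Enumerate all |A|·|B| = 5·4 = 20 pairs (a, b) and collect distinct sums.
a = -5: -5+-4=-9, -5+-3=-8, -5+2=-3, -5+7=2
a = 0: 0+-4=-4, 0+-3=-3, 0+2=2, 0+7=7
a = 3: 3+-4=-1, 3+-3=0, 3+2=5, 3+7=10
a = 7: 7+-4=3, 7+-3=4, 7+2=9, 7+7=14
a = 10: 10+-4=6, 10+-3=7, 10+2=12, 10+7=17
Collecting distinct sums: A + B = {-9, -8, -4, -3, -1, 0, 2, 3, 4, 5, 6, 7, 9, 10, 12, 14, 17}
|A + B| = 17

A + B = {-9, -8, -4, -3, -1, 0, 2, 3, 4, 5, 6, 7, 9, 10, 12, 14, 17}


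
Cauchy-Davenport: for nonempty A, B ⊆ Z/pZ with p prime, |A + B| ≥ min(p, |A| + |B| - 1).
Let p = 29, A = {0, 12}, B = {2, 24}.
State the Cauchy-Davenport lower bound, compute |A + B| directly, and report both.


Cauchy-Davenport: |A + B| ≥ min(p, |A| + |B| - 1) for A, B nonempty in Z/pZ.
|A| = 2, |B| = 2, p = 29.
CD lower bound = min(29, 2 + 2 - 1) = min(29, 3) = 3.
Compute A + B mod 29 directly:
a = 0: 0+2=2, 0+24=24
a = 12: 12+2=14, 12+24=7
A + B = {2, 7, 14, 24}, so |A + B| = 4.
Verify: 4 ≥ 3? Yes ✓.

CD lower bound = 3, actual |A + B| = 4.


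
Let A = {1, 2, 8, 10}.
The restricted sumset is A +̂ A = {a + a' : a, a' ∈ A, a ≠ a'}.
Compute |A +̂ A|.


Restricted sumset: A +̂ A = {a + a' : a ∈ A, a' ∈ A, a ≠ a'}.
Equivalently, take A + A and drop any sum 2a that is achievable ONLY as a + a for a ∈ A (i.e. sums representable only with equal summands).
Enumerate pairs (a, a') with a < a' (symmetric, so each unordered pair gives one sum; this covers all a ≠ a'):
  1 + 2 = 3
  1 + 8 = 9
  1 + 10 = 11
  2 + 8 = 10
  2 + 10 = 12
  8 + 10 = 18
Collected distinct sums: {3, 9, 10, 11, 12, 18}
|A +̂ A| = 6
(Reference bound: |A +̂ A| ≥ 2|A| - 3 for |A| ≥ 2, with |A| = 4 giving ≥ 5.)

|A +̂ A| = 6


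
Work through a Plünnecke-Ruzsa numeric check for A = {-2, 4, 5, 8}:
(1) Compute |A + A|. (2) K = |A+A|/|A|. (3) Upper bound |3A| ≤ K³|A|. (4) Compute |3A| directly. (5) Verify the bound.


|A| = 4.
Step 1: Compute A + A by enumerating all 16 pairs.
A + A = {-4, 2, 3, 6, 8, 9, 10, 12, 13, 16}, so |A + A| = 10.
Step 2: Doubling constant K = |A + A|/|A| = 10/4 = 10/4 ≈ 2.5000.
Step 3: Plünnecke-Ruzsa gives |3A| ≤ K³·|A| = (2.5000)³ · 4 ≈ 62.5000.
Step 4: Compute 3A = A + A + A directly by enumerating all triples (a,b,c) ∈ A³; |3A| = 19.
Step 5: Check 19 ≤ 62.5000? Yes ✓.

K = 10/4, Plünnecke-Ruzsa bound K³|A| ≈ 62.5000, |3A| = 19, inequality holds.


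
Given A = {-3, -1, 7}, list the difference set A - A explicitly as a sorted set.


A - A = {a - a' : a, a' ∈ A}.
Compute a - a' for each ordered pair (a, a'):
a = -3: -3--3=0, -3--1=-2, -3-7=-10
a = -1: -1--3=2, -1--1=0, -1-7=-8
a = 7: 7--3=10, 7--1=8, 7-7=0
Collecting distinct values (and noting 0 appears from a-a):
A - A = {-10, -8, -2, 0, 2, 8, 10}
|A - A| = 7

A - A = {-10, -8, -2, 0, 2, 8, 10}


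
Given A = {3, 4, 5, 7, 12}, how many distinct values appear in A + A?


A + A = {a + a' : a, a' ∈ A}; |A| = 5.
General bounds: 2|A| - 1 ≤ |A + A| ≤ |A|(|A|+1)/2, i.e. 9 ≤ |A + A| ≤ 15.
Lower bound 2|A|-1 is attained iff A is an arithmetic progression.
Enumerate sums a + a' for a ≤ a' (symmetric, so this suffices):
a = 3: 3+3=6, 3+4=7, 3+5=8, 3+7=10, 3+12=15
a = 4: 4+4=8, 4+5=9, 4+7=11, 4+12=16
a = 5: 5+5=10, 5+7=12, 5+12=17
a = 7: 7+7=14, 7+12=19
a = 12: 12+12=24
Distinct sums: {6, 7, 8, 9, 10, 11, 12, 14, 15, 16, 17, 19, 24}
|A + A| = 13

|A + A| = 13


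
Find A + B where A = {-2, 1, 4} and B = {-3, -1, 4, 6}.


A + B = {a + b : a ∈ A, b ∈ B}.
Enumerate all |A|·|B| = 3·4 = 12 pairs (a, b) and collect distinct sums.
a = -2: -2+-3=-5, -2+-1=-3, -2+4=2, -2+6=4
a = 1: 1+-3=-2, 1+-1=0, 1+4=5, 1+6=7
a = 4: 4+-3=1, 4+-1=3, 4+4=8, 4+6=10
Collecting distinct sums: A + B = {-5, -3, -2, 0, 1, 2, 3, 4, 5, 7, 8, 10}
|A + B| = 12

A + B = {-5, -3, -2, 0, 1, 2, 3, 4, 5, 7, 8, 10}


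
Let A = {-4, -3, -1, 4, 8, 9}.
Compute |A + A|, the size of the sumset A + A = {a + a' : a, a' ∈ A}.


A + A = {a + a' : a, a' ∈ A}; |A| = 6.
General bounds: 2|A| - 1 ≤ |A + A| ≤ |A|(|A|+1)/2, i.e. 11 ≤ |A + A| ≤ 21.
Lower bound 2|A|-1 is attained iff A is an arithmetic progression.
Enumerate sums a + a' for a ≤ a' (symmetric, so this suffices):
a = -4: -4+-4=-8, -4+-3=-7, -4+-1=-5, -4+4=0, -4+8=4, -4+9=5
a = -3: -3+-3=-6, -3+-1=-4, -3+4=1, -3+8=5, -3+9=6
a = -1: -1+-1=-2, -1+4=3, -1+8=7, -1+9=8
a = 4: 4+4=8, 4+8=12, 4+9=13
a = 8: 8+8=16, 8+9=17
a = 9: 9+9=18
Distinct sums: {-8, -7, -6, -5, -4, -2, 0, 1, 3, 4, 5, 6, 7, 8, 12, 13, 16, 17, 18}
|A + A| = 19

|A + A| = 19


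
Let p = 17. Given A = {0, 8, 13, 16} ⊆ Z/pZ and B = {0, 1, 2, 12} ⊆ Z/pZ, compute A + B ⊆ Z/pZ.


Work in Z/17Z: reduce every sum a + b modulo 17.
Enumerate all 16 pairs:
a = 0: 0+0=0, 0+1=1, 0+2=2, 0+12=12
a = 8: 8+0=8, 8+1=9, 8+2=10, 8+12=3
a = 13: 13+0=13, 13+1=14, 13+2=15, 13+12=8
a = 16: 16+0=16, 16+1=0, 16+2=1, 16+12=11
Distinct residues collected: {0, 1, 2, 3, 8, 9, 10, 11, 12, 13, 14, 15, 16}
|A + B| = 13 (out of 17 total residues).

A + B = {0, 1, 2, 3, 8, 9, 10, 11, 12, 13, 14, 15, 16}


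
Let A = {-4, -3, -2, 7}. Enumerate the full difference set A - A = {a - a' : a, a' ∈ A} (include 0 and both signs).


A - A = {a - a' : a, a' ∈ A}.
Compute a - a' for each ordered pair (a, a'):
a = -4: -4--4=0, -4--3=-1, -4--2=-2, -4-7=-11
a = -3: -3--4=1, -3--3=0, -3--2=-1, -3-7=-10
a = -2: -2--4=2, -2--3=1, -2--2=0, -2-7=-9
a = 7: 7--4=11, 7--3=10, 7--2=9, 7-7=0
Collecting distinct values (and noting 0 appears from a-a):
A - A = {-11, -10, -9, -2, -1, 0, 1, 2, 9, 10, 11}
|A - A| = 11

A - A = {-11, -10, -9, -2, -1, 0, 1, 2, 9, 10, 11}


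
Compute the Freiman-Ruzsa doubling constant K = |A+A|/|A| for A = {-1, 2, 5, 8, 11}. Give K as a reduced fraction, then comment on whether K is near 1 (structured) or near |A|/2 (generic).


|A| = 5.
Compute A + A by enumerating all 25 pairs.
A + A = {-2, 1, 4, 7, 10, 13, 16, 19, 22}, so |A + A| = 9.
K = |A + A| / |A| = 9/5 (already in lowest terms) ≈ 1.8000.
Reference: AP of size 5 gives K = 9/5 ≈ 1.8000; a fully generic set of size 5 gives K ≈ 3.0000.

|A| = 5, |A + A| = 9, K = 9/5.


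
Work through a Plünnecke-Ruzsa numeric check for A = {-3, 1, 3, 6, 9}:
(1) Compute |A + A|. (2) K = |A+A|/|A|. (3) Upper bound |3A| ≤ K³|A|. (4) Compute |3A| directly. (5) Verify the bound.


|A| = 5.
Step 1: Compute A + A by enumerating all 25 pairs.
A + A = {-6, -2, 0, 2, 3, 4, 6, 7, 9, 10, 12, 15, 18}, so |A + A| = 13.
Step 2: Doubling constant K = |A + A|/|A| = 13/5 = 13/5 ≈ 2.6000.
Step 3: Plünnecke-Ruzsa gives |3A| ≤ K³·|A| = (2.6000)³ · 5 ≈ 87.8800.
Step 4: Compute 3A = A + A + A directly by enumerating all triples (a,b,c) ∈ A³; |3A| = 24.
Step 5: Check 24 ≤ 87.8800? Yes ✓.

K = 13/5, Plünnecke-Ruzsa bound K³|A| ≈ 87.8800, |3A| = 24, inequality holds.


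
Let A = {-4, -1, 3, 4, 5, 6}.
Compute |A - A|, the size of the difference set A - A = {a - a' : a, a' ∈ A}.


A - A = {a - a' : a, a' ∈ A}; |A| = 6.
Bounds: 2|A|-1 ≤ |A - A| ≤ |A|² - |A| + 1, i.e. 11 ≤ |A - A| ≤ 31.
Note: 0 ∈ A - A always (from a - a). The set is symmetric: if d ∈ A - A then -d ∈ A - A.
Enumerate nonzero differences d = a - a' with a > a' (then include -d):
Positive differences: {1, 2, 3, 4, 5, 6, 7, 8, 9, 10}
Full difference set: {0} ∪ (positive diffs) ∪ (negative diffs).
|A - A| = 1 + 2·10 = 21 (matches direct enumeration: 21).

|A - A| = 21


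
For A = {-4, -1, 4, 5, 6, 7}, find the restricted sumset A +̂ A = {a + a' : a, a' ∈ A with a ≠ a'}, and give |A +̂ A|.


Restricted sumset: A +̂ A = {a + a' : a ∈ A, a' ∈ A, a ≠ a'}.
Equivalently, take A + A and drop any sum 2a that is achievable ONLY as a + a for a ∈ A (i.e. sums representable only with equal summands).
Enumerate pairs (a, a') with a < a' (symmetric, so each unordered pair gives one sum; this covers all a ≠ a'):
  -4 + -1 = -5
  -4 + 4 = 0
  -4 + 5 = 1
  -4 + 6 = 2
  -4 + 7 = 3
  -1 + 4 = 3
  -1 + 5 = 4
  -1 + 6 = 5
  -1 + 7 = 6
  4 + 5 = 9
  4 + 6 = 10
  4 + 7 = 11
  5 + 6 = 11
  5 + 7 = 12
  6 + 7 = 13
Collected distinct sums: {-5, 0, 1, 2, 3, 4, 5, 6, 9, 10, 11, 12, 13}
|A +̂ A| = 13
(Reference bound: |A +̂ A| ≥ 2|A| - 3 for |A| ≥ 2, with |A| = 6 giving ≥ 9.)

|A +̂ A| = 13


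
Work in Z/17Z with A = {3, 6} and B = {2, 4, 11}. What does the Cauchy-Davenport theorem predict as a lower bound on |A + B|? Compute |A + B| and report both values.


Cauchy-Davenport: |A + B| ≥ min(p, |A| + |B| - 1) for A, B nonempty in Z/pZ.
|A| = 2, |B| = 3, p = 17.
CD lower bound = min(17, 2 + 3 - 1) = min(17, 4) = 4.
Compute A + B mod 17 directly:
a = 3: 3+2=5, 3+4=7, 3+11=14
a = 6: 6+2=8, 6+4=10, 6+11=0
A + B = {0, 5, 7, 8, 10, 14}, so |A + B| = 6.
Verify: 6 ≥ 4? Yes ✓.

CD lower bound = 4, actual |A + B| = 6.


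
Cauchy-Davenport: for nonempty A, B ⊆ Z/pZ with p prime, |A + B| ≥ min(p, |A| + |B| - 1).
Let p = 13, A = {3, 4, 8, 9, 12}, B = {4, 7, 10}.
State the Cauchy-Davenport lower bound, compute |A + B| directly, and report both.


Cauchy-Davenport: |A + B| ≥ min(p, |A| + |B| - 1) for A, B nonempty in Z/pZ.
|A| = 5, |B| = 3, p = 13.
CD lower bound = min(13, 5 + 3 - 1) = min(13, 7) = 7.
Compute A + B mod 13 directly:
a = 3: 3+4=7, 3+7=10, 3+10=0
a = 4: 4+4=8, 4+7=11, 4+10=1
a = 8: 8+4=12, 8+7=2, 8+10=5
a = 9: 9+4=0, 9+7=3, 9+10=6
a = 12: 12+4=3, 12+7=6, 12+10=9
A + B = {0, 1, 2, 3, 5, 6, 7, 8, 9, 10, 11, 12}, so |A + B| = 12.
Verify: 12 ≥ 7? Yes ✓.

CD lower bound = 7, actual |A + B| = 12.


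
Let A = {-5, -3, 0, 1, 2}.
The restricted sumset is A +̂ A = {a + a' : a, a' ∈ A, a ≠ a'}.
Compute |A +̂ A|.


Restricted sumset: A +̂ A = {a + a' : a ∈ A, a' ∈ A, a ≠ a'}.
Equivalently, take A + A and drop any sum 2a that is achievable ONLY as a + a for a ∈ A (i.e. sums representable only with equal summands).
Enumerate pairs (a, a') with a < a' (symmetric, so each unordered pair gives one sum; this covers all a ≠ a'):
  -5 + -3 = -8
  -5 + 0 = -5
  -5 + 1 = -4
  -5 + 2 = -3
  -3 + 0 = -3
  -3 + 1 = -2
  -3 + 2 = -1
  0 + 1 = 1
  0 + 2 = 2
  1 + 2 = 3
Collected distinct sums: {-8, -5, -4, -3, -2, -1, 1, 2, 3}
|A +̂ A| = 9
(Reference bound: |A +̂ A| ≥ 2|A| - 3 for |A| ≥ 2, with |A| = 5 giving ≥ 7.)

|A +̂ A| = 9


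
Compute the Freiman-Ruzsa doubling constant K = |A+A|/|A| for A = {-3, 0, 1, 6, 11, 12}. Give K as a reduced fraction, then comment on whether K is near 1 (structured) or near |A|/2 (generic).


|A| = 6.
Compute A + A by enumerating all 36 pairs.
A + A = {-6, -3, -2, 0, 1, 2, 3, 6, 7, 8, 9, 11, 12, 13, 17, 18, 22, 23, 24}, so |A + A| = 19.
K = |A + A| / |A| = 19/6 (already in lowest terms) ≈ 3.1667.
Reference: AP of size 6 gives K = 11/6 ≈ 1.8333; a fully generic set of size 6 gives K ≈ 3.5000.

|A| = 6, |A + A| = 19, K = 19/6.


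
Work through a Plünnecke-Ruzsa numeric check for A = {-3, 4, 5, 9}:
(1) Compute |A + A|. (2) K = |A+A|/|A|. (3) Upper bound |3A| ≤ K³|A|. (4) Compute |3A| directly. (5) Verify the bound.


|A| = 4.
Step 1: Compute A + A by enumerating all 16 pairs.
A + A = {-6, 1, 2, 6, 8, 9, 10, 13, 14, 18}, so |A + A| = 10.
Step 2: Doubling constant K = |A + A|/|A| = 10/4 = 10/4 ≈ 2.5000.
Step 3: Plünnecke-Ruzsa gives |3A| ≤ K³·|A| = (2.5000)³ · 4 ≈ 62.5000.
Step 4: Compute 3A = A + A + A directly by enumerating all triples (a,b,c) ∈ A³; |3A| = 19.
Step 5: Check 19 ≤ 62.5000? Yes ✓.

K = 10/4, Plünnecke-Ruzsa bound K³|A| ≈ 62.5000, |3A| = 19, inequality holds.


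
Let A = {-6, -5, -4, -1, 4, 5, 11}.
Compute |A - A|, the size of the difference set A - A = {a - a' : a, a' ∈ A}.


A - A = {a - a' : a, a' ∈ A}; |A| = 7.
Bounds: 2|A|-1 ≤ |A - A| ≤ |A|² - |A| + 1, i.e. 13 ≤ |A - A| ≤ 43.
Note: 0 ∈ A - A always (from a - a). The set is symmetric: if d ∈ A - A then -d ∈ A - A.
Enumerate nonzero differences d = a - a' with a > a' (then include -d):
Positive differences: {1, 2, 3, 4, 5, 6, 7, 8, 9, 10, 11, 12, 15, 16, 17}
Full difference set: {0} ∪ (positive diffs) ∪ (negative diffs).
|A - A| = 1 + 2·15 = 31 (matches direct enumeration: 31).

|A - A| = 31


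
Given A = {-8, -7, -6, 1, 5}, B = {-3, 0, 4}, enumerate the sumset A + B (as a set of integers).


A + B = {a + b : a ∈ A, b ∈ B}.
Enumerate all |A|·|B| = 5·3 = 15 pairs (a, b) and collect distinct sums.
a = -8: -8+-3=-11, -8+0=-8, -8+4=-4
a = -7: -7+-3=-10, -7+0=-7, -7+4=-3
a = -6: -6+-3=-9, -6+0=-6, -6+4=-2
a = 1: 1+-3=-2, 1+0=1, 1+4=5
a = 5: 5+-3=2, 5+0=5, 5+4=9
Collecting distinct sums: A + B = {-11, -10, -9, -8, -7, -6, -4, -3, -2, 1, 2, 5, 9}
|A + B| = 13

A + B = {-11, -10, -9, -8, -7, -6, -4, -3, -2, 1, 2, 5, 9}


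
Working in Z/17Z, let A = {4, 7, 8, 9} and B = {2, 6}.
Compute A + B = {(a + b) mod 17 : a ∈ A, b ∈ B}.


Work in Z/17Z: reduce every sum a + b modulo 17.
Enumerate all 8 pairs:
a = 4: 4+2=6, 4+6=10
a = 7: 7+2=9, 7+6=13
a = 8: 8+2=10, 8+6=14
a = 9: 9+2=11, 9+6=15
Distinct residues collected: {6, 9, 10, 11, 13, 14, 15}
|A + B| = 7 (out of 17 total residues).

A + B = {6, 9, 10, 11, 13, 14, 15}


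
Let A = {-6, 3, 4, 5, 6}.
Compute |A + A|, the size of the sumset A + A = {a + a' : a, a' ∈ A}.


A + A = {a + a' : a, a' ∈ A}; |A| = 5.
General bounds: 2|A| - 1 ≤ |A + A| ≤ |A|(|A|+1)/2, i.e. 9 ≤ |A + A| ≤ 15.
Lower bound 2|A|-1 is attained iff A is an arithmetic progression.
Enumerate sums a + a' for a ≤ a' (symmetric, so this suffices):
a = -6: -6+-6=-12, -6+3=-3, -6+4=-2, -6+5=-1, -6+6=0
a = 3: 3+3=6, 3+4=7, 3+5=8, 3+6=9
a = 4: 4+4=8, 4+5=9, 4+6=10
a = 5: 5+5=10, 5+6=11
a = 6: 6+6=12
Distinct sums: {-12, -3, -2, -1, 0, 6, 7, 8, 9, 10, 11, 12}
|A + A| = 12

|A + A| = 12


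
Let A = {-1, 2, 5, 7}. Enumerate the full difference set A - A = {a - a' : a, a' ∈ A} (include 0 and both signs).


A - A = {a - a' : a, a' ∈ A}.
Compute a - a' for each ordered pair (a, a'):
a = -1: -1--1=0, -1-2=-3, -1-5=-6, -1-7=-8
a = 2: 2--1=3, 2-2=0, 2-5=-3, 2-7=-5
a = 5: 5--1=6, 5-2=3, 5-5=0, 5-7=-2
a = 7: 7--1=8, 7-2=5, 7-5=2, 7-7=0
Collecting distinct values (and noting 0 appears from a-a):
A - A = {-8, -6, -5, -3, -2, 0, 2, 3, 5, 6, 8}
|A - A| = 11

A - A = {-8, -6, -5, -3, -2, 0, 2, 3, 5, 6, 8}


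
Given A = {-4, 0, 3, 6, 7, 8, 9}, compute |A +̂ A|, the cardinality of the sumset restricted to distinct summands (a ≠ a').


Restricted sumset: A +̂ A = {a + a' : a ∈ A, a' ∈ A, a ≠ a'}.
Equivalently, take A + A and drop any sum 2a that is achievable ONLY as a + a for a ∈ A (i.e. sums representable only with equal summands).
Enumerate pairs (a, a') with a < a' (symmetric, so each unordered pair gives one sum; this covers all a ≠ a'):
  -4 + 0 = -4
  -4 + 3 = -1
  -4 + 6 = 2
  -4 + 7 = 3
  -4 + 8 = 4
  -4 + 9 = 5
  0 + 3 = 3
  0 + 6 = 6
  0 + 7 = 7
  0 + 8 = 8
  0 + 9 = 9
  3 + 6 = 9
  3 + 7 = 10
  3 + 8 = 11
  3 + 9 = 12
  6 + 7 = 13
  6 + 8 = 14
  6 + 9 = 15
  7 + 8 = 15
  7 + 9 = 16
  8 + 9 = 17
Collected distinct sums: {-4, -1, 2, 3, 4, 5, 6, 7, 8, 9, 10, 11, 12, 13, 14, 15, 16, 17}
|A +̂ A| = 18
(Reference bound: |A +̂ A| ≥ 2|A| - 3 for |A| ≥ 2, with |A| = 7 giving ≥ 11.)

|A +̂ A| = 18


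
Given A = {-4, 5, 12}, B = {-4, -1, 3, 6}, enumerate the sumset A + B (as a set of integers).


A + B = {a + b : a ∈ A, b ∈ B}.
Enumerate all |A|·|B| = 3·4 = 12 pairs (a, b) and collect distinct sums.
a = -4: -4+-4=-8, -4+-1=-5, -4+3=-1, -4+6=2
a = 5: 5+-4=1, 5+-1=4, 5+3=8, 5+6=11
a = 12: 12+-4=8, 12+-1=11, 12+3=15, 12+6=18
Collecting distinct sums: A + B = {-8, -5, -1, 1, 2, 4, 8, 11, 15, 18}
|A + B| = 10

A + B = {-8, -5, -1, 1, 2, 4, 8, 11, 15, 18}


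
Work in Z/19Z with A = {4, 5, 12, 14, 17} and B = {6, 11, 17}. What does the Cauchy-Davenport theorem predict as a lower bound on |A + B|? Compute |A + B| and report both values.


Cauchy-Davenport: |A + B| ≥ min(p, |A| + |B| - 1) for A, B nonempty in Z/pZ.
|A| = 5, |B| = 3, p = 19.
CD lower bound = min(19, 5 + 3 - 1) = min(19, 7) = 7.
Compute A + B mod 19 directly:
a = 4: 4+6=10, 4+11=15, 4+17=2
a = 5: 5+6=11, 5+11=16, 5+17=3
a = 12: 12+6=18, 12+11=4, 12+17=10
a = 14: 14+6=1, 14+11=6, 14+17=12
a = 17: 17+6=4, 17+11=9, 17+17=15
A + B = {1, 2, 3, 4, 6, 9, 10, 11, 12, 15, 16, 18}, so |A + B| = 12.
Verify: 12 ≥ 7? Yes ✓.

CD lower bound = 7, actual |A + B| = 12.


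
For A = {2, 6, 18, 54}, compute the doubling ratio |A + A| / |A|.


|A| = 4.
Compute A + A by enumerating all 16 pairs.
A + A = {4, 8, 12, 20, 24, 36, 56, 60, 72, 108}, so |A + A| = 10.
K = |A + A| / |A| = 10/4 = 5/2 ≈ 2.5000.
Reference: AP of size 4 gives K = 7/4 ≈ 1.7500; a fully generic set of size 4 gives K ≈ 2.5000.

|A| = 4, |A + A| = 10, K = 10/4 = 5/2.


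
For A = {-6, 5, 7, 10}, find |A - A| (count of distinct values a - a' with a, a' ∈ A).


A - A = {a - a' : a, a' ∈ A}; |A| = 4.
Bounds: 2|A|-1 ≤ |A - A| ≤ |A|² - |A| + 1, i.e. 7 ≤ |A - A| ≤ 13.
Note: 0 ∈ A - A always (from a - a). The set is symmetric: if d ∈ A - A then -d ∈ A - A.
Enumerate nonzero differences d = a - a' with a > a' (then include -d):
Positive differences: {2, 3, 5, 11, 13, 16}
Full difference set: {0} ∪ (positive diffs) ∪ (negative diffs).
|A - A| = 1 + 2·6 = 13 (matches direct enumeration: 13).

|A - A| = 13


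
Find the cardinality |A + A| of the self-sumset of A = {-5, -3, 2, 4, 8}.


A + A = {a + a' : a, a' ∈ A}; |A| = 5.
General bounds: 2|A| - 1 ≤ |A + A| ≤ |A|(|A|+1)/2, i.e. 9 ≤ |A + A| ≤ 15.
Lower bound 2|A|-1 is attained iff A is an arithmetic progression.
Enumerate sums a + a' for a ≤ a' (symmetric, so this suffices):
a = -5: -5+-5=-10, -5+-3=-8, -5+2=-3, -5+4=-1, -5+8=3
a = -3: -3+-3=-6, -3+2=-1, -3+4=1, -3+8=5
a = 2: 2+2=4, 2+4=6, 2+8=10
a = 4: 4+4=8, 4+8=12
a = 8: 8+8=16
Distinct sums: {-10, -8, -6, -3, -1, 1, 3, 4, 5, 6, 8, 10, 12, 16}
|A + A| = 14

|A + A| = 14


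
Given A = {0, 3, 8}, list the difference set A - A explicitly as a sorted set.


A - A = {a - a' : a, a' ∈ A}.
Compute a - a' for each ordered pair (a, a'):
a = 0: 0-0=0, 0-3=-3, 0-8=-8
a = 3: 3-0=3, 3-3=0, 3-8=-5
a = 8: 8-0=8, 8-3=5, 8-8=0
Collecting distinct values (and noting 0 appears from a-a):
A - A = {-8, -5, -3, 0, 3, 5, 8}
|A - A| = 7

A - A = {-8, -5, -3, 0, 3, 5, 8}


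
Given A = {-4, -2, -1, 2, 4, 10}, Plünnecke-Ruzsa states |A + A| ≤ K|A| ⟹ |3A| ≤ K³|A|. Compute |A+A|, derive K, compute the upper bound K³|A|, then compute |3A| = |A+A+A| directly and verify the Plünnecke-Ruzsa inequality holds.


|A| = 6.
Step 1: Compute A + A by enumerating all 36 pairs.
A + A = {-8, -6, -5, -4, -3, -2, 0, 1, 2, 3, 4, 6, 8, 9, 12, 14, 20}, so |A + A| = 17.
Step 2: Doubling constant K = |A + A|/|A| = 17/6 = 17/6 ≈ 2.8333.
Step 3: Plünnecke-Ruzsa gives |3A| ≤ K³·|A| = (2.8333)³ · 6 ≈ 136.4722.
Step 4: Compute 3A = A + A + A directly by enumerating all triples (a,b,c) ∈ A³; |3A| = 31.
Step 5: Check 31 ≤ 136.4722? Yes ✓.

K = 17/6, Plünnecke-Ruzsa bound K³|A| ≈ 136.4722, |3A| = 31, inequality holds.


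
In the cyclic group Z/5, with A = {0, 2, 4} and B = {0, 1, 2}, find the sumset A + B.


Work in Z/5Z: reduce every sum a + b modulo 5.
Enumerate all 9 pairs:
a = 0: 0+0=0, 0+1=1, 0+2=2
a = 2: 2+0=2, 2+1=3, 2+2=4
a = 4: 4+0=4, 4+1=0, 4+2=1
Distinct residues collected: {0, 1, 2, 3, 4}
|A + B| = 5 (out of 5 total residues).

A + B = {0, 1, 2, 3, 4}


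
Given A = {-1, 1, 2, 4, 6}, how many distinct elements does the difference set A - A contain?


A - A = {a - a' : a, a' ∈ A}; |A| = 5.
Bounds: 2|A|-1 ≤ |A - A| ≤ |A|² - |A| + 1, i.e. 9 ≤ |A - A| ≤ 21.
Note: 0 ∈ A - A always (from a - a). The set is symmetric: if d ∈ A - A then -d ∈ A - A.
Enumerate nonzero differences d = a - a' with a > a' (then include -d):
Positive differences: {1, 2, 3, 4, 5, 7}
Full difference set: {0} ∪ (positive diffs) ∪ (negative diffs).
|A - A| = 1 + 2·6 = 13 (matches direct enumeration: 13).

|A - A| = 13


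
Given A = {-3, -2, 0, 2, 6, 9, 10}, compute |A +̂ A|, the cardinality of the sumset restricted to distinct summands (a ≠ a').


Restricted sumset: A +̂ A = {a + a' : a ∈ A, a' ∈ A, a ≠ a'}.
Equivalently, take A + A and drop any sum 2a that is achievable ONLY as a + a for a ∈ A (i.e. sums representable only with equal summands).
Enumerate pairs (a, a') with a < a' (symmetric, so each unordered pair gives one sum; this covers all a ≠ a'):
  -3 + -2 = -5
  -3 + 0 = -3
  -3 + 2 = -1
  -3 + 6 = 3
  -3 + 9 = 6
  -3 + 10 = 7
  -2 + 0 = -2
  -2 + 2 = 0
  -2 + 6 = 4
  -2 + 9 = 7
  -2 + 10 = 8
  0 + 2 = 2
  0 + 6 = 6
  0 + 9 = 9
  0 + 10 = 10
  2 + 6 = 8
  2 + 9 = 11
  2 + 10 = 12
  6 + 9 = 15
  6 + 10 = 16
  9 + 10 = 19
Collected distinct sums: {-5, -3, -2, -1, 0, 2, 3, 4, 6, 7, 8, 9, 10, 11, 12, 15, 16, 19}
|A +̂ A| = 18
(Reference bound: |A +̂ A| ≥ 2|A| - 3 for |A| ≥ 2, with |A| = 7 giving ≥ 11.)

|A +̂ A| = 18


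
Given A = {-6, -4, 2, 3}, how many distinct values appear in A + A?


A + A = {a + a' : a, a' ∈ A}; |A| = 4.
General bounds: 2|A| - 1 ≤ |A + A| ≤ |A|(|A|+1)/2, i.e. 7 ≤ |A + A| ≤ 10.
Lower bound 2|A|-1 is attained iff A is an arithmetic progression.
Enumerate sums a + a' for a ≤ a' (symmetric, so this suffices):
a = -6: -6+-6=-12, -6+-4=-10, -6+2=-4, -6+3=-3
a = -4: -4+-4=-8, -4+2=-2, -4+3=-1
a = 2: 2+2=4, 2+3=5
a = 3: 3+3=6
Distinct sums: {-12, -10, -8, -4, -3, -2, -1, 4, 5, 6}
|A + A| = 10

|A + A| = 10


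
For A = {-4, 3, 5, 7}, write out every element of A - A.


A - A = {a - a' : a, a' ∈ A}.
Compute a - a' for each ordered pair (a, a'):
a = -4: -4--4=0, -4-3=-7, -4-5=-9, -4-7=-11
a = 3: 3--4=7, 3-3=0, 3-5=-2, 3-7=-4
a = 5: 5--4=9, 5-3=2, 5-5=0, 5-7=-2
a = 7: 7--4=11, 7-3=4, 7-5=2, 7-7=0
Collecting distinct values (and noting 0 appears from a-a):
A - A = {-11, -9, -7, -4, -2, 0, 2, 4, 7, 9, 11}
|A - A| = 11

A - A = {-11, -9, -7, -4, -2, 0, 2, 4, 7, 9, 11}


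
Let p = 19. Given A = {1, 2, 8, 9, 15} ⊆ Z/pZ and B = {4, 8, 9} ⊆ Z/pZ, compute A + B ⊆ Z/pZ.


Work in Z/19Z: reduce every sum a + b modulo 19.
Enumerate all 15 pairs:
a = 1: 1+4=5, 1+8=9, 1+9=10
a = 2: 2+4=6, 2+8=10, 2+9=11
a = 8: 8+4=12, 8+8=16, 8+9=17
a = 9: 9+4=13, 9+8=17, 9+9=18
a = 15: 15+4=0, 15+8=4, 15+9=5
Distinct residues collected: {0, 4, 5, 6, 9, 10, 11, 12, 13, 16, 17, 18}
|A + B| = 12 (out of 19 total residues).

A + B = {0, 4, 5, 6, 9, 10, 11, 12, 13, 16, 17, 18}


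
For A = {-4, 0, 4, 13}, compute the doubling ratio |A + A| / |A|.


|A| = 4.
Compute A + A by enumerating all 16 pairs.
A + A = {-8, -4, 0, 4, 8, 9, 13, 17, 26}, so |A + A| = 9.
K = |A + A| / |A| = 9/4 (already in lowest terms) ≈ 2.2500.
Reference: AP of size 4 gives K = 7/4 ≈ 1.7500; a fully generic set of size 4 gives K ≈ 2.5000.

|A| = 4, |A + A| = 9, K = 9/4.


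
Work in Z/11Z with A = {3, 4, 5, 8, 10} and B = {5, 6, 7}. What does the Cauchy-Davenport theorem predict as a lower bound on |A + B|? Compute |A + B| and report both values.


Cauchy-Davenport: |A + B| ≥ min(p, |A| + |B| - 1) for A, B nonempty in Z/pZ.
|A| = 5, |B| = 3, p = 11.
CD lower bound = min(11, 5 + 3 - 1) = min(11, 7) = 7.
Compute A + B mod 11 directly:
a = 3: 3+5=8, 3+6=9, 3+7=10
a = 4: 4+5=9, 4+6=10, 4+7=0
a = 5: 5+5=10, 5+6=0, 5+7=1
a = 8: 8+5=2, 8+6=3, 8+7=4
a = 10: 10+5=4, 10+6=5, 10+7=6
A + B = {0, 1, 2, 3, 4, 5, 6, 8, 9, 10}, so |A + B| = 10.
Verify: 10 ≥ 7? Yes ✓.

CD lower bound = 7, actual |A + B| = 10.


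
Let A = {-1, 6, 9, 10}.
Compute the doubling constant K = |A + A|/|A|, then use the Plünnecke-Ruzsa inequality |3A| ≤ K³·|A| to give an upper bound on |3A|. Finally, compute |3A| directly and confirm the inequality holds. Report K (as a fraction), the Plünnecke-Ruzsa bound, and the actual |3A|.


|A| = 4.
Step 1: Compute A + A by enumerating all 16 pairs.
A + A = {-2, 5, 8, 9, 12, 15, 16, 18, 19, 20}, so |A + A| = 10.
Step 2: Doubling constant K = |A + A|/|A| = 10/4 = 10/4 ≈ 2.5000.
Step 3: Plünnecke-Ruzsa gives |3A| ≤ K³·|A| = (2.5000)³ · 4 ≈ 62.5000.
Step 4: Compute 3A = A + A + A directly by enumerating all triples (a,b,c) ∈ A³; |3A| = 19.
Step 5: Check 19 ≤ 62.5000? Yes ✓.

K = 10/4, Plünnecke-Ruzsa bound K³|A| ≈ 62.5000, |3A| = 19, inequality holds.


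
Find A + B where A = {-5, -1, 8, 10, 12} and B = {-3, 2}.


A + B = {a + b : a ∈ A, b ∈ B}.
Enumerate all |A|·|B| = 5·2 = 10 pairs (a, b) and collect distinct sums.
a = -5: -5+-3=-8, -5+2=-3
a = -1: -1+-3=-4, -1+2=1
a = 8: 8+-3=5, 8+2=10
a = 10: 10+-3=7, 10+2=12
a = 12: 12+-3=9, 12+2=14
Collecting distinct sums: A + B = {-8, -4, -3, 1, 5, 7, 9, 10, 12, 14}
|A + B| = 10

A + B = {-8, -4, -3, 1, 5, 7, 9, 10, 12, 14}


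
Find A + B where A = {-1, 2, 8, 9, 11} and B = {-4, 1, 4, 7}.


A + B = {a + b : a ∈ A, b ∈ B}.
Enumerate all |A|·|B| = 5·4 = 20 pairs (a, b) and collect distinct sums.
a = -1: -1+-4=-5, -1+1=0, -1+4=3, -1+7=6
a = 2: 2+-4=-2, 2+1=3, 2+4=6, 2+7=9
a = 8: 8+-4=4, 8+1=9, 8+4=12, 8+7=15
a = 9: 9+-4=5, 9+1=10, 9+4=13, 9+7=16
a = 11: 11+-4=7, 11+1=12, 11+4=15, 11+7=18
Collecting distinct sums: A + B = {-5, -2, 0, 3, 4, 5, 6, 7, 9, 10, 12, 13, 15, 16, 18}
|A + B| = 15

A + B = {-5, -2, 0, 3, 4, 5, 6, 7, 9, 10, 12, 13, 15, 16, 18}


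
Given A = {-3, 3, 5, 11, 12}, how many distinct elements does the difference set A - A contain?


A - A = {a - a' : a, a' ∈ A}; |A| = 5.
Bounds: 2|A|-1 ≤ |A - A| ≤ |A|² - |A| + 1, i.e. 9 ≤ |A - A| ≤ 21.
Note: 0 ∈ A - A always (from a - a). The set is symmetric: if d ∈ A - A then -d ∈ A - A.
Enumerate nonzero differences d = a - a' with a > a' (then include -d):
Positive differences: {1, 2, 6, 7, 8, 9, 14, 15}
Full difference set: {0} ∪ (positive diffs) ∪ (negative diffs).
|A - A| = 1 + 2·8 = 17 (matches direct enumeration: 17).

|A - A| = 17


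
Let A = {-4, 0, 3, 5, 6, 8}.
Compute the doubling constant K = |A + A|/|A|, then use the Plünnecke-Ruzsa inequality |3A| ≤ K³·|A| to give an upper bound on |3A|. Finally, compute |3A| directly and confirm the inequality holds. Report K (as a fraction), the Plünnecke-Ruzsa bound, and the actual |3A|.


|A| = 6.
Step 1: Compute A + A by enumerating all 36 pairs.
A + A = {-8, -4, -1, 0, 1, 2, 3, 4, 5, 6, 8, 9, 10, 11, 12, 13, 14, 16}, so |A + A| = 18.
Step 2: Doubling constant K = |A + A|/|A| = 18/6 = 18/6 ≈ 3.0000.
Step 3: Plünnecke-Ruzsa gives |3A| ≤ K³·|A| = (3.0000)³ · 6 ≈ 162.0000.
Step 4: Compute 3A = A + A + A directly by enumerating all triples (a,b,c) ∈ A³; |3A| = 31.
Step 5: Check 31 ≤ 162.0000? Yes ✓.

K = 18/6, Plünnecke-Ruzsa bound K³|A| ≈ 162.0000, |3A| = 31, inequality holds.


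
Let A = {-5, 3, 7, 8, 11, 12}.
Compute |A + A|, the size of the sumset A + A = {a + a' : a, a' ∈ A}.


A + A = {a + a' : a, a' ∈ A}; |A| = 6.
General bounds: 2|A| - 1 ≤ |A + A| ≤ |A|(|A|+1)/2, i.e. 11 ≤ |A + A| ≤ 21.
Lower bound 2|A|-1 is attained iff A is an arithmetic progression.
Enumerate sums a + a' for a ≤ a' (symmetric, so this suffices):
a = -5: -5+-5=-10, -5+3=-2, -5+7=2, -5+8=3, -5+11=6, -5+12=7
a = 3: 3+3=6, 3+7=10, 3+8=11, 3+11=14, 3+12=15
a = 7: 7+7=14, 7+8=15, 7+11=18, 7+12=19
a = 8: 8+8=16, 8+11=19, 8+12=20
a = 11: 11+11=22, 11+12=23
a = 12: 12+12=24
Distinct sums: {-10, -2, 2, 3, 6, 7, 10, 11, 14, 15, 16, 18, 19, 20, 22, 23, 24}
|A + A| = 17

|A + A| = 17


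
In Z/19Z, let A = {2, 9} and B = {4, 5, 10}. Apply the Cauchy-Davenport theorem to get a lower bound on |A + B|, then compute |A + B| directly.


Cauchy-Davenport: |A + B| ≥ min(p, |A| + |B| - 1) for A, B nonempty in Z/pZ.
|A| = 2, |B| = 3, p = 19.
CD lower bound = min(19, 2 + 3 - 1) = min(19, 4) = 4.
Compute A + B mod 19 directly:
a = 2: 2+4=6, 2+5=7, 2+10=12
a = 9: 9+4=13, 9+5=14, 9+10=0
A + B = {0, 6, 7, 12, 13, 14}, so |A + B| = 6.
Verify: 6 ≥ 4? Yes ✓.

CD lower bound = 4, actual |A + B| = 6.
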